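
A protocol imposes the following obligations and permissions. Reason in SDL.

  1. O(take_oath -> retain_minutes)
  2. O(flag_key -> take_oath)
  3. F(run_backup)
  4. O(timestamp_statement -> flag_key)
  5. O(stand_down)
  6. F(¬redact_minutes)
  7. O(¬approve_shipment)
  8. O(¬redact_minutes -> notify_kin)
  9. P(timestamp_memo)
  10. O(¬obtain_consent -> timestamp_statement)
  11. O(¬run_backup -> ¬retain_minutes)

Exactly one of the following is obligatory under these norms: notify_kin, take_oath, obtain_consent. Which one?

obtain_consent

Premise 3 is F(run_backup), i.e. O(¬run_backup).
Premise 11 is O(¬run_backup -> ¬retain_minutes); since O(¬run_backup), deontic closure gives O(¬retain_minutes).
Premise 1 is O(take_oath -> retain_minutes); contrapositively O(¬retain_minutes -> ¬take_oath). Since O(¬retain_minutes) holds, K gives O(¬take_oath).
Premise 2, O(flag_key -> take_oath), contraposes to O(¬take_oath -> ¬flag_key); with O(¬take_oath) we get O(¬flag_key).
Premise 4 is O(timestamp_statement -> flag_key); contrapositively O(¬flag_key -> ¬timestamp_statement). Since O(¬flag_key) holds, K gives O(¬timestamp_statement).
The contrapositive of premise 10 (O(¬obtain_consent -> timestamp_statement)) is O(¬timestamp_statement -> obtain_consent), and O(¬timestamp_statement) is already established, so O(obtain_consent).
So O(obtain_consent) holds — obtain_consent is obligatory. None of the other listed options is made obligatory by any chain of premises.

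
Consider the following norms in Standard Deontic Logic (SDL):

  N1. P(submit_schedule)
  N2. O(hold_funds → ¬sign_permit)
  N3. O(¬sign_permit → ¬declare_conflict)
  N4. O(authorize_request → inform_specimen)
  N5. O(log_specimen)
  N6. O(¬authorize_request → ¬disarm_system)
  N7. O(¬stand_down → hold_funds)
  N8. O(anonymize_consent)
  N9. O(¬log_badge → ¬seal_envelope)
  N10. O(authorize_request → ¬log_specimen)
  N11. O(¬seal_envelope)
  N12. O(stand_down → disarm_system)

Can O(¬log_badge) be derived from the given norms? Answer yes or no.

No

Premise 9 is O(¬log_badge → ¬seal_envelope); even if O(¬seal_envelope) held, inferring O(¬log_badge) would be affirming the consequent — invalid.
No other premise forces O(¬log_badge). An ideal world satisfying every premise can still have ¬log_badge false, so O(¬log_badge) is not derivable.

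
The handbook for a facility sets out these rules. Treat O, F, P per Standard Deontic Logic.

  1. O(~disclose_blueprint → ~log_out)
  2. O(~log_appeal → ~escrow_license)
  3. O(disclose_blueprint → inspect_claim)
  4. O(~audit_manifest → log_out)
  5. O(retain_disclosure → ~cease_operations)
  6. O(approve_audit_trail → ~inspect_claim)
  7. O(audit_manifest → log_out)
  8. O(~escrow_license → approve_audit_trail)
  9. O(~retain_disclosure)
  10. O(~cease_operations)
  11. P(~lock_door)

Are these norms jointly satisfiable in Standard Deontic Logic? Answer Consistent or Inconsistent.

Consistent

Premise 5 is O(retain_disclosure → ~cease_operations); even if O(~cease_operations) held, inferring O(retain_disclosure) would be affirming the consequent — invalid.
So O(retain_disclosure) is not derivable, and the apparent clash with O(~retain_disclosure) does not arise.
A world satisfying every obligation exists (e.g. approve_audit_trail=false, audit_manifest=false, cease_operations=false, disclose_blueprint=true, escrow_license=true, inspect_claim=true, lock_door=false, log_appeal=true, log_out=true, retain_disclosure=false); no atom is both obligatory and forbidden, so the set is consistent.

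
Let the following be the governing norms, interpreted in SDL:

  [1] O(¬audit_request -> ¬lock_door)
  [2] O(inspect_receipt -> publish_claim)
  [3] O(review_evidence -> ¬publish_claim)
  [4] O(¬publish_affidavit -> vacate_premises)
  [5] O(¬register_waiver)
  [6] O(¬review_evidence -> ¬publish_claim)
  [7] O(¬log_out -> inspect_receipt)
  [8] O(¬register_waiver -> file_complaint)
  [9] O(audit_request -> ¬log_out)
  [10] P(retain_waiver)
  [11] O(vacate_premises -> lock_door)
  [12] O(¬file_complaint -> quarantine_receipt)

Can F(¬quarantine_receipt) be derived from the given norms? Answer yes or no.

Premise 12 is O(¬file_complaint -> quarantine_receipt), but O(¬file_complaint) is not derivable from the premises, so it does not yield O(quarantine_receipt).
No other premise forces O(quarantine_receipt). An ideal world satisfying every premise can still have ¬quarantine_receipt true, so F(¬quarantine_receipt) is not derivable.

No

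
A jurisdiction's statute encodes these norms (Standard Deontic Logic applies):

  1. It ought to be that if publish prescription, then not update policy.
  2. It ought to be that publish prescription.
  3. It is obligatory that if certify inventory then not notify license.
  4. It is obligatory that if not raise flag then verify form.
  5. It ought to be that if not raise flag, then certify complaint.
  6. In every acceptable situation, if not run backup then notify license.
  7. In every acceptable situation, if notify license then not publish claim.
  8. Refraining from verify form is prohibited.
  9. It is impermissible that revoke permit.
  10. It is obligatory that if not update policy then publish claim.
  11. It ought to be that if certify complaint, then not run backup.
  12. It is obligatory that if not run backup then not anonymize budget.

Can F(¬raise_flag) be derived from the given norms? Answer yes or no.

Yes

Premise 2 gives O(publish_prescription).
Applying K to premise 1 (O(publish_prescription → ¬update_policy)) and O(publish_prescription) yields O(¬update_policy).
With premise 10, O(¬update_policy → publish_claim), the K-axiom yields O(publish_claim).
Premise 7, O(notify_license → ¬publish_claim), contraposes to O(publish_claim → ¬notify_license); with O(publish_claim) we get O(¬notify_license).
Premise 6, O(¬run_backup → notify_license), contraposes to O(¬notify_license → run_backup); with O(¬notify_license) we get O(run_backup).
Premise 11 is O(certify_complaint → ¬run_backup); contrapositively O(run_backup → ¬certify_complaint). Since O(run_backup) holds, K gives O(¬certify_complaint).
Premise 5 is O(¬raise_flag → certify_complaint); contrapositively O(¬certify_complaint → raise_flag). Since O(¬certify_complaint) holds, K gives O(raise_flag).
Premises 3, 4, 8, 9, 12 do not contribute to this derivation.
So O(raise_flag) holds, i.e. F(¬raise_flag). The claim follows.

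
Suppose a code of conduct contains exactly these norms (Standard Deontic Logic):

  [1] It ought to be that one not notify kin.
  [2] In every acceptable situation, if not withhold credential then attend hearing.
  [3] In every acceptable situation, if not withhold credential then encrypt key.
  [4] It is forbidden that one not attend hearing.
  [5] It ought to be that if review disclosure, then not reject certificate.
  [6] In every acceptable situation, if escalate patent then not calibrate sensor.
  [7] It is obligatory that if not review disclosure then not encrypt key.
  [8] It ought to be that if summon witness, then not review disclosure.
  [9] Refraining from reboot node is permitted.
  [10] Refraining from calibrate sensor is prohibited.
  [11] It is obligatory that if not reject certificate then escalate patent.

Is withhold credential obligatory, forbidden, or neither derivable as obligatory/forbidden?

Premise 10 is F(¬calibrate_sensor), i.e. O(calibrate_sensor).
Premise 6, O(escalate_patent → ¬calibrate_sensor), contraposes to O(calibrate_sensor → ¬escalate_patent); with O(calibrate_sensor) we get O(¬escalate_patent).
The contrapositive of premise 11 (O(¬reject_certificate → escalate_patent)) is O(¬escalate_patent → reject_certificate), and O(¬escalate_patent) is already established, so O(reject_certificate).
The contrapositive of premise 5 (O(review_disclosure → ¬reject_certificate)) is O(reject_certificate → ¬review_disclosure), and O(reject_certificate) is already established, so O(¬review_disclosure).
Applying K to premise 7 (O(¬review_disclosure → ¬encrypt_key)) and O(¬review_disclosure) yields O(¬encrypt_key).
Premise 3, O(¬withhold_credential → encrypt_key), contraposes to O(¬encrypt_key → withhold_credential); with O(¬encrypt_key) we get O(withhold_credential).
Premises 1, 2, 4, 8, 9 do not contribute to this derivation.
Hence withhold_credential is obligatory.

Obligatory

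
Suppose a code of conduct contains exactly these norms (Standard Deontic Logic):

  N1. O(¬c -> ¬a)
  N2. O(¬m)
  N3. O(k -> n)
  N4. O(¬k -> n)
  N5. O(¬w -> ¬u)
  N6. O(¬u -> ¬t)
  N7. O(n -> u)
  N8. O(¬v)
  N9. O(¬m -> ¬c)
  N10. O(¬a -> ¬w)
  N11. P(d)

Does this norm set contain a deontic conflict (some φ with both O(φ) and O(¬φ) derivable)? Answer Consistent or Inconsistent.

Inconsistent

By case analysis on ¬k: premise 4 gives O(¬k -> n) and premise 3 gives O(k -> n), so O(n) either way.
Premise 7 is O(n -> u); since O(n), deontic closure gives O(u).
The contrapositive of premise 5 (O(¬w -> ¬u)) is O(u -> w), and O(u) is already established, so O(w).
Premise 10 is O(¬a -> ¬w); contrapositively O(w -> a). Since O(w) holds, K gives O(a).
The contrapositive of premise 1 (O(¬c -> ¬a)) is O(a -> c), and O(a) is already established, so O(c).
The contrapositive of premise 9 (O(¬m -> ¬c)) is O(c -> m), and O(c) is already established, so O(m).
Yet premise 2 states O(¬m).
We now have both O(m) and O(¬m) — m is simultaneously obligatory and forbidden, violating the D-axiom.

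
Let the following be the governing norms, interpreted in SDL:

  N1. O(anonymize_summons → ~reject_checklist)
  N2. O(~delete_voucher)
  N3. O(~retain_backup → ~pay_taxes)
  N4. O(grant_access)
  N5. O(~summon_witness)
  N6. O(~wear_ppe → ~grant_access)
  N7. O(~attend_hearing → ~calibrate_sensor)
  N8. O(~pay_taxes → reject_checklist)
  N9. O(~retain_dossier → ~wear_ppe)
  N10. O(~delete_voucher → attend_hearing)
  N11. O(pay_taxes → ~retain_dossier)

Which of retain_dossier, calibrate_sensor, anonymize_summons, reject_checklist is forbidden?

anonymize_summons

From premise 4 we have O(grant_access).
Premise 6 is O(~wear_ppe → ~grant_access); contrapositively O(grant_access → wear_ppe). Since O(grant_access) holds, K gives O(wear_ppe).
The contrapositive of premise 9 (O(~retain_dossier → ~wear_ppe)) is O(wear_ppe → retain_dossier), and O(wear_ppe) is already established, so O(retain_dossier).
Premise 11 is O(pay_taxes → ~retain_dossier); contrapositively O(retain_dossier → ~pay_taxes). Since O(retain_dossier) holds, K gives O(~pay_taxes).
Applying K to premise 8 (O(~pay_taxes → reject_checklist)) and O(~pay_taxes) yields O(reject_checklist).
Premise 1, O(anonymize_summons → ~reject_checklist), contraposes to O(reject_checklist → ~anonymize_summons); with O(reject_checklist) we get O(~anonymize_summons).
So O(~anonymize_summons) holds, i.e. anonymize_summons is forbidden. None of the other listed options is forbidden under the premises.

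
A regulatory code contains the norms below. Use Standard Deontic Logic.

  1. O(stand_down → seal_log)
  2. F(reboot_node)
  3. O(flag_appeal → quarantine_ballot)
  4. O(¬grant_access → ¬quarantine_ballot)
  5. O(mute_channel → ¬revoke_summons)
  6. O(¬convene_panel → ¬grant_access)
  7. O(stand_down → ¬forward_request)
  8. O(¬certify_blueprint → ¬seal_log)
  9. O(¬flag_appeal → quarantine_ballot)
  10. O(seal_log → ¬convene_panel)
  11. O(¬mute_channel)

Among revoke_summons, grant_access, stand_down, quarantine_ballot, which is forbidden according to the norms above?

Premises 9 and 3 cover both cases: O(¬flag_appeal → quarantine_ballot) and O(flag_appeal → quarantine_ballot). Since ¬flag_appeal ∨ flag_appeal is a tautology, O(quarantine_ballot) follows.
Premise 4, O(¬grant_access → ¬quarantine_ballot), contraposes to O(quarantine_ballot → grant_access); with O(quarantine_ballot) we get O(grant_access).
The contrapositive of premise 6 (O(¬convene_panel → ¬grant_access)) is O(grant_access → convene_panel), and O(grant_access) is already established, so O(convene_panel).
Premise 10 is O(seal_log → ¬convene_panel); contrapositively O(convene_panel → ¬seal_log). Since O(convene_panel) holds, K gives O(¬seal_log).
The contrapositive of premise 1 (O(stand_down → seal_log)) is O(¬seal_log → ¬stand_down), and O(¬seal_log) is already established, so O(¬stand_down).
So O(¬stand_down) holds, i.e. stand_down is forbidden. None of the other listed options is forbidden under the premises.

stand_down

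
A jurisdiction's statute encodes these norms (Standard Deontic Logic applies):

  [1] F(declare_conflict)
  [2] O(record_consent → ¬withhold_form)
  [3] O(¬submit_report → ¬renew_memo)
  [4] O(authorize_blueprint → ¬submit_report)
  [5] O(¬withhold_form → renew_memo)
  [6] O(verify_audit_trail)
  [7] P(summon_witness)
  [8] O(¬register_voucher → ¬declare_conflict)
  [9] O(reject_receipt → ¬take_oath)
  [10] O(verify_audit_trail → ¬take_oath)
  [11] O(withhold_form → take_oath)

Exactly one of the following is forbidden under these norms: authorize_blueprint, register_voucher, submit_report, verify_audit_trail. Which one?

authorize_blueprint

From premise 6 we have O(verify_audit_trail).
Applying K to premise 10 (O(verify_audit_trail → ¬take_oath)) and O(verify_audit_trail) yields O(¬take_oath).
Premise 11, O(withhold_form → take_oath), contraposes to O(¬take_oath → ¬withhold_form); with O(¬take_oath) we get O(¬withhold_form).
Applying K to premise 5 (O(¬withhold_form → renew_memo)) and O(¬withhold_form) yields O(renew_memo).
Premise 3, O(¬submit_report → ¬renew_memo), contraposes to O(renew_memo → submit_report); with O(renew_memo) we get O(submit_report).
Premise 4, O(authorize_blueprint → ¬submit_report), contraposes to O(submit_report → ¬authorize_blueprint); with O(submit_report) we get O(¬authorize_blueprint).
So O(¬authorize_blueprint) holds, i.e. authorize_blueprint is forbidden. None of the other listed options is forbidden under the premises.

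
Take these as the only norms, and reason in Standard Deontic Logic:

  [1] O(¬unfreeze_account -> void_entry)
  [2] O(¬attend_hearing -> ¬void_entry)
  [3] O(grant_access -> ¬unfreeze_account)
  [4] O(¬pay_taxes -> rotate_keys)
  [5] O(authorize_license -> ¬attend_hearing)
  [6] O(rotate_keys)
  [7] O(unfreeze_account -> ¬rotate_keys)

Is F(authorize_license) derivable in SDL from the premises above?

Yes

Premise 6 gives O(rotate_keys).
The contrapositive of premise 7 (O(unfreeze_account -> ¬rotate_keys)) is O(rotate_keys -> ¬unfreeze_account), and O(rotate_keys) is already established, so O(¬unfreeze_account).
Applying K to premise 1 (O(¬unfreeze_account -> void_entry)) and O(¬unfreeze_account) yields O(void_entry).
Premise 2 is O(¬attend_hearing -> ¬void_entry); contrapositively O(void_entry -> attend_hearing). Since O(void_entry) holds, K gives O(attend_hearing).
Premise 5 is O(authorize_license -> ¬attend_hearing); contrapositively O(attend_hearing -> ¬authorize_license). Since O(attend_hearing) holds, K gives O(¬authorize_license).
Premises 3, 4 do not contribute to this derivation.
So O(¬authorize_license) holds, i.e. F(authorize_license). The claim follows.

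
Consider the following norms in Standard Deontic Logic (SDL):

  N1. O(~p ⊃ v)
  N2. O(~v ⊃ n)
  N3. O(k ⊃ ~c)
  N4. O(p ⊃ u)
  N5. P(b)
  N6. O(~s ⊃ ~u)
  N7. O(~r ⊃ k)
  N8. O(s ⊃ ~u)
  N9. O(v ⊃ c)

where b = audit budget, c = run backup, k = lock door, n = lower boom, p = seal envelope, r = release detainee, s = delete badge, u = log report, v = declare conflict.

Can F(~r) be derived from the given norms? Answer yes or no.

By case analysis on ~s: premise 6 gives O(~s ⊃ ~u) and premise 8 gives O(s ⊃ ~u), so O(~u) either way.
Premise 4 is O(p ⊃ u); contrapositively O(~u ⊃ ~p). Since O(~u) holds, K gives O(~p).
Applying K to premise 1 (O(~p ⊃ v)) and O(~p) yields O(v).
Applying K to premise 9 (O(v ⊃ c)) and O(v) yields O(c).
The contrapositive of premise 3 (O(k ⊃ ~c)) is O(c ⊃ ~k), and O(c) is already established, so O(~k).
Premise 7 is O(~r ⊃ k); contrapositively O(~k ⊃ r). Since O(~k) holds, K gives O(r).
Premises 2, 5 do not contribute to this derivation.
So O(r) holds, i.e. F(~r). The claim follows.

Yes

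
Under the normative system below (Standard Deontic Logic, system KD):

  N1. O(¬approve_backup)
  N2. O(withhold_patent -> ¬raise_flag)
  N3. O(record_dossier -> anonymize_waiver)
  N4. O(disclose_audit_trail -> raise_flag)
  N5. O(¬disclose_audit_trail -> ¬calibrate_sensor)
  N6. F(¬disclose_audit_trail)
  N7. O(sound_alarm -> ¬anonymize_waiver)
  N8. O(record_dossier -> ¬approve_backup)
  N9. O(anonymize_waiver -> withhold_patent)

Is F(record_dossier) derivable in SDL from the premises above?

Yes

Premise 6 is F(¬disclose_audit_trail), i.e. O(disclose_audit_trail).
Premise 4 is O(disclose_audit_trail -> raise_flag); since O(disclose_audit_trail), deontic closure gives O(raise_flag).
The contrapositive of premise 2 (O(withhold_patent -> ¬raise_flag)) is O(raise_flag -> ¬withhold_patent), and O(raise_flag) is already established, so O(¬withhold_patent).
The contrapositive of premise 9 (O(anonymize_waiver -> withhold_patent)) is O(¬withhold_patent -> ¬anonymize_waiver), and O(¬withhold_patent) is already established, so O(¬anonymize_waiver).
The contrapositive of premise 3 (O(record_dossier -> anonymize_waiver)) is O(¬anonymize_waiver -> ¬record_dossier), and O(¬anonymize_waiver) is already established, so O(¬record_dossier).
Premises 1, 5, 7, 8 do not contribute to this derivation.
So O(¬record_dossier) holds, i.e. F(record_dossier). The claim follows.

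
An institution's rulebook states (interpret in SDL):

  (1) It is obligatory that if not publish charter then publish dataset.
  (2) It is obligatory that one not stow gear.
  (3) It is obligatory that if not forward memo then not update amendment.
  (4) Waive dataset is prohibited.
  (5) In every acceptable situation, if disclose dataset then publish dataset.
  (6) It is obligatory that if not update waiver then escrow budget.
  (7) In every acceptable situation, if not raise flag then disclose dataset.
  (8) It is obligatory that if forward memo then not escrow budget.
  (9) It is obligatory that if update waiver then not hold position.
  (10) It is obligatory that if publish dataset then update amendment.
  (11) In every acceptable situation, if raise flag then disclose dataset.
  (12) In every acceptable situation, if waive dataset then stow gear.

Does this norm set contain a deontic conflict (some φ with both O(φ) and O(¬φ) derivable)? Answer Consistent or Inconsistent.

Consistent

Premise 12 is O(waive_dataset → stow_gear), but O(waive_dataset) is not derivable from the premises, so it does not yield O(stow_gear).
So O(stow_gear) is not derivable, and the apparent clash with O(¬stow_gear) does not arise.
A world satisfying every obligation exists (e.g. disclose_dataset=true, escrow_budget=false, forward_memo=true, hold_position=false, publish_charter=false, publish_dataset=true, raise_flag=false, stow_gear=false, update_amendment=true, update_waiver=true, waive_dataset=false); no atom is both obligatory and forbidden, so the set is consistent.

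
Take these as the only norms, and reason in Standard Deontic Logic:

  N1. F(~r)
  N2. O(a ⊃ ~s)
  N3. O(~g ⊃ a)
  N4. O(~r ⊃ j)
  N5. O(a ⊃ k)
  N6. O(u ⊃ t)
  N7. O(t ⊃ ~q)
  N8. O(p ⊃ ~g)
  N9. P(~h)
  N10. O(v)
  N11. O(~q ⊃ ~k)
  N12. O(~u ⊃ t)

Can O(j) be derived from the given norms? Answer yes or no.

Premise 4 is O(~r ⊃ j), but O(~r) is not derivable from the premises, so it does not yield O(j).
No other premise forces O(j). An ideal world satisfying every premise can still have j false, so O(j) is not derivable.

No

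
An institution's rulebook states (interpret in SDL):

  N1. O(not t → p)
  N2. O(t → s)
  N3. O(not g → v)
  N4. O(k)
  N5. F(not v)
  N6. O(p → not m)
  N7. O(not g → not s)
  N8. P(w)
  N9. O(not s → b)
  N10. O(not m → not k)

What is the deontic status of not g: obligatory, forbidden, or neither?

Premise 4 gives O(k).
Premise 10 is O(not m → not k); contrapositively O(k → m). Since O(k) holds, K gives O(m).
Premise 6 is O(p → not m); contrapositively O(m → not p). Since O(m) holds, K gives O(not p).
The contrapositive of premise 1 (O(not t → p)) is O(not p → t), and O(not p) is already established, so O(t).
Applying K to premise 2 (O(t → s)) and O(t) yields O(s).
Premise 7, O(not g → not s), contraposes to O(s → g); with O(s) we get O(g).
Premises 3, 5, 8, 9 do not contribute to this derivation.
Thus O(g), which is F(not g): not g is forbidden.

Forbidden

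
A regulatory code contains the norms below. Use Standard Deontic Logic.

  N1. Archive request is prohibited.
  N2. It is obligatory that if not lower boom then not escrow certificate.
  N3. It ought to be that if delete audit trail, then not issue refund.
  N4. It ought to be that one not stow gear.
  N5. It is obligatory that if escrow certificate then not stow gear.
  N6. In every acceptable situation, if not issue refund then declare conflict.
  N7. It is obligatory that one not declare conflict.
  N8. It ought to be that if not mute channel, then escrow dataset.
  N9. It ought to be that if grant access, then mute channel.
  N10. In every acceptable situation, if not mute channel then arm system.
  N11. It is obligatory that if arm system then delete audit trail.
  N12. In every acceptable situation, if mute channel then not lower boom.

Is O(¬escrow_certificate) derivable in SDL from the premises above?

Yes

Premise 7 gives O(¬declare_conflict).
Premise 6 is O(¬issue_refund → declare_conflict); contrapositively O(¬declare_conflict → issue_refund). Since O(¬declare_conflict) holds, K gives O(issue_refund).
The contrapositive of premise 3 (O(delete_audit_trail → ¬issue_refund)) is O(issue_refund → ¬delete_audit_trail), and O(issue_refund) is already established, so O(¬delete_audit_trail).
Premise 11, O(arm_system → delete_audit_trail), contraposes to O(¬delete_audit_trail → ¬arm_system); with O(¬delete_audit_trail) we get O(¬arm_system).
Premise 10 is O(¬mute_channel → arm_system); contrapositively O(¬arm_system → mute_channel). Since O(¬arm_system) holds, K gives O(mute_channel).
With premise 12, O(mute_channel → ¬lower_boom), the K-axiom yields O(¬lower_boom).
Premise 2 is O(¬lower_boom → ¬escrow_certificate); since O(¬lower_boom), deontic closure gives O(¬escrow_certificate).
Premises 1, 4, 5, 8, 9 do not contribute to this derivation.
So O(¬escrow_certificate) follows.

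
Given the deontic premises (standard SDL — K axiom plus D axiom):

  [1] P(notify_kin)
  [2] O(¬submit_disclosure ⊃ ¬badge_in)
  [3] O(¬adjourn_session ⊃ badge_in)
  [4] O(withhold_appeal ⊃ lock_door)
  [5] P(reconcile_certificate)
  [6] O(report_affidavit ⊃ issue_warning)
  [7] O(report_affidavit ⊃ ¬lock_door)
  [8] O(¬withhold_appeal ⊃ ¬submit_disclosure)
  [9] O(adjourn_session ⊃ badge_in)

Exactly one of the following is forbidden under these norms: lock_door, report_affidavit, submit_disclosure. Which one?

report_affidavit

By case analysis on adjourn_session: premise 9 gives O(adjourn_session ⊃ badge_in) and premise 3 gives O(¬adjourn_session ⊃ badge_in), so O(badge_in) either way.
Premise 2, O(¬submit_disclosure ⊃ ¬badge_in), contraposes to O(badge_in ⊃ submit_disclosure); with O(badge_in) we get O(submit_disclosure).
Premise 8, O(¬withhold_appeal ⊃ ¬submit_disclosure), contraposes to O(submit_disclosure ⊃ withhold_appeal); with O(submit_disclosure) we get O(withhold_appeal).
Premise 4 is O(withhold_appeal ⊃ lock_door); since O(withhold_appeal), deontic closure gives O(lock_door).
Premise 7, O(report_affidavit ⊃ ¬lock_door), contraposes to O(lock_door ⊃ ¬report_affidavit); with O(lock_door) we get O(¬report_affidavit).
So O(¬report_affidavit) holds, i.e. report_affidavit is forbidden. None of the other listed options is forbidden under the premises.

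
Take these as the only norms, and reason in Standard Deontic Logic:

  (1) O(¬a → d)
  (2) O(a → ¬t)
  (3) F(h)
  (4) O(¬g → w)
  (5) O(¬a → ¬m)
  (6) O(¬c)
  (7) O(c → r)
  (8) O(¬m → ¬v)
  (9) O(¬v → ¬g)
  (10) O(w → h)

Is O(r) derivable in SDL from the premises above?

No

Premise 7 is O(c → r), but O(c) is not derivable from the premises, so it does not yield O(r).
No other premise forces O(r). An ideal world satisfying every premise can still have r false, so O(r) is not derivable.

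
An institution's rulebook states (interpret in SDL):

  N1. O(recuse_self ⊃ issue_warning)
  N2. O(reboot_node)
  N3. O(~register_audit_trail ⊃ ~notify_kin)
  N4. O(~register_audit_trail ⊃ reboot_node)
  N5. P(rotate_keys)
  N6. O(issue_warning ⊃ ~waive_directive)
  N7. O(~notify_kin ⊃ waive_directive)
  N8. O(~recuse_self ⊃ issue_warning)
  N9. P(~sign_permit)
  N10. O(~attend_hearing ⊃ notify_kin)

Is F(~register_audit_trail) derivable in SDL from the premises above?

Premises 1 and 8 are O(recuse_self ⊃ issue_warning) and O(~recuse_self ⊃ issue_warning); every ideal world satisfies recuse_self or ~recuse_self, so in either case issue_warning holds — hence O(issue_warning).
Applying K to premise 6 (O(issue_warning ⊃ ~waive_directive)) and O(issue_warning) yields O(~waive_directive).
The contrapositive of premise 7 (O(~notify_kin ⊃ waive_directive)) is O(~waive_directive ⊃ notify_kin), and O(~waive_directive) is already established, so O(notify_kin).
The contrapositive of premise 3 (O(~register_audit_trail ⊃ ~notify_kin)) is O(notify_kin ⊃ register_audit_trail), and O(notify_kin) is already established, so O(register_audit_trail).
Premises 2, 4, 5, 9, 10 do not contribute to this derivation.
So O(register_audit_trail) holds, i.e. F(~register_audit_trail). The claim follows.

Yes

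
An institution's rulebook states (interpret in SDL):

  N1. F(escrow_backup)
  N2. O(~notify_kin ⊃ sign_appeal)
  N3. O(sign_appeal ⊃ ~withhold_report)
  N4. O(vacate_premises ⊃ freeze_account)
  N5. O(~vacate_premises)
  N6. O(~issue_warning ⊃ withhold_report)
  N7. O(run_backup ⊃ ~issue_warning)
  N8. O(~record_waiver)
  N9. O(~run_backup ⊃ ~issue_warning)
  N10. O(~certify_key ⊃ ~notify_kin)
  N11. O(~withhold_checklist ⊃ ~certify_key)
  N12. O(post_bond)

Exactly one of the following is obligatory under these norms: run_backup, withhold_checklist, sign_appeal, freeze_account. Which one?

By case analysis on run_backup: premise 7 gives O(run_backup ⊃ ~issue_warning) and premise 9 gives O(~run_backup ⊃ ~issue_warning), so O(~issue_warning) either way.
Applying K to premise 6 (O(~issue_warning ⊃ withhold_report)) and O(~issue_warning) yields O(withhold_report).
The contrapositive of premise 3 (O(sign_appeal ⊃ ~withhold_report)) is O(withhold_report ⊃ ~sign_appeal), and O(withhold_report) is already established, so O(~sign_appeal).
The contrapositive of premise 2 (O(~notify_kin ⊃ sign_appeal)) is O(~sign_appeal ⊃ notify_kin), and O(~sign_appeal) is already established, so O(notify_kin).
Premise 10 is O(~certify_key ⊃ ~notify_kin); contrapositively O(notify_kin ⊃ certify_key). Since O(notify_kin) holds, K gives O(certify_key).
The contrapositive of premise 11 (O(~withhold_checklist ⊃ ~certify_key)) is O(certify_key ⊃ withhold_checklist), and O(certify_key) is already established, so O(withhold_checklist).
So O(withhold_checklist) holds — withhold_checklist is obligatory. None of the other listed options is made obligatory by any chain of premises.

withhold_checklist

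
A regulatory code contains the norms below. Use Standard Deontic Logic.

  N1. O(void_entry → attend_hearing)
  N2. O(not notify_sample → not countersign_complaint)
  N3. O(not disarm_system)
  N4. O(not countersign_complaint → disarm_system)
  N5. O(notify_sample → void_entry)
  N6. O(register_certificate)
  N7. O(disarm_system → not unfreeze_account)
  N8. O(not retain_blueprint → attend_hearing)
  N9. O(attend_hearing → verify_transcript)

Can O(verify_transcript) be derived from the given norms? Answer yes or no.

Yes

From premise 3 we have O(not disarm_system).
Premise 4 is O(not countersign_complaint → disarm_system); contrapositively O(not disarm_system → countersign_complaint). Since O(not disarm_system) holds, K gives O(countersign_complaint).
Premise 2 is O(not notify_sample → not countersign_complaint); contrapositively O(countersign_complaint → notify_sample). Since O(countersign_complaint) holds, K gives O(notify_sample).
Applying K to premise 5 (O(notify_sample → void_entry)) and O(notify_sample) yields O(void_entry).
With premise 1, O(void_entry → attend_hearing), the K-axiom yields O(attend_hearing).
Premise 9 is O(attend_hearing → verify_transcript); since O(attend_hearing), deontic closure gives O(verify_transcript).
Premises 6, 7, 8 do not contribute to this derivation.
So O(verify_transcript) follows.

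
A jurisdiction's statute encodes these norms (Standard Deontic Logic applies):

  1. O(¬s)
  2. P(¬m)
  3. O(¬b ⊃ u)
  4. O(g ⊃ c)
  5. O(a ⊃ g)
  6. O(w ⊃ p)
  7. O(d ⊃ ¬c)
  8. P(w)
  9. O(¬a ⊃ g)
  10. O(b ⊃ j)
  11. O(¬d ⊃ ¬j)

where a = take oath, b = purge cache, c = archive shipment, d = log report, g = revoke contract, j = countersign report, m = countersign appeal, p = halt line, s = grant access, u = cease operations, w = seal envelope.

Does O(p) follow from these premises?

Premise 6 is O(w ⊃ p), but O(w) is not derivable from the premises (the permission P(w) asserts only ¬O(¬w), not O(w)), so it does not yield O(p).
No other premise forces O(p). An ideal world satisfying every premise can still have p false, so O(p) is not derivable.

No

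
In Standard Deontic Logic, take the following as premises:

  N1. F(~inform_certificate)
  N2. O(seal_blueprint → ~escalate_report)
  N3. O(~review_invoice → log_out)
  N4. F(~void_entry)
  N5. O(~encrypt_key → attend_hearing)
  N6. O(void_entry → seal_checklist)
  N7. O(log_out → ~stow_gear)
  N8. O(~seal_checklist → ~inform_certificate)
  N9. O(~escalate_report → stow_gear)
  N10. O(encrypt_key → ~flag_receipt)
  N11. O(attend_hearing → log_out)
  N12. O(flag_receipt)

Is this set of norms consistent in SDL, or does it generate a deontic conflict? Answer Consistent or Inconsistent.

Premise 8 is O(~seal_checklist → ~inform_certificate), but O(~seal_checklist) is not derivable from the premises, so it does not yield O(~inform_certificate).
So O(~inform_certificate) is not derivable, and the apparent clash with O(inform_certificate) does not arise.
A world satisfying every obligation exists (e.g. attend_hearing=true, encrypt_key=false, escalate_report=true, flag_receipt=true, inform_certificate=true, log_out=true, review_invoice=false, seal_blueprint=false, seal_checklist=true, stow_gear=false, void_entry=true); no atom is both obligatory and forbidden, so the set is consistent.

Consistent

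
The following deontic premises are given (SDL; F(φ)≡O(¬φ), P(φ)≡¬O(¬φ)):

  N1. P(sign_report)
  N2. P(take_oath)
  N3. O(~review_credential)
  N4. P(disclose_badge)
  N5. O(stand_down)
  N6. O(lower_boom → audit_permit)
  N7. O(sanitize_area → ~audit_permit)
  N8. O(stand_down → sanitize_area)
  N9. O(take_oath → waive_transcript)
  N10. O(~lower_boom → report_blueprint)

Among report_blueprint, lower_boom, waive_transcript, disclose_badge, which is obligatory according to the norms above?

From premise 5 we have O(stand_down).
With premise 8, O(stand_down → sanitize_area), the K-axiom yields O(sanitize_area).
With premise 7, O(sanitize_area → ~audit_permit), the K-axiom yields O(~audit_permit).
Premise 6, O(lower_boom → audit_permit), contraposes to O(~audit_permit → ~lower_boom); with O(~audit_permit) we get O(~lower_boom).
Premise 10 is O(~lower_boom → report_blueprint); since O(~lower_boom), deontic closure gives O(report_blueprint).
So O(report_blueprint) holds — report_blueprint is obligatory. None of the other listed options is made obligatory by any chain of premises.

report_blueprint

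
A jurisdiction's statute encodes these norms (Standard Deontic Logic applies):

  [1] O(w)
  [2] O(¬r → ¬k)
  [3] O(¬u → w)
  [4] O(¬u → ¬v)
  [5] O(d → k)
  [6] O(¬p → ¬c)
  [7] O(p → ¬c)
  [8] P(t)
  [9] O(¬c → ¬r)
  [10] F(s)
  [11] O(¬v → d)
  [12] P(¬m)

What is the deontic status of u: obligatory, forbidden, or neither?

Obligatory

By case analysis on ¬p: premise 6 gives O(¬p → ¬c) and premise 7 gives O(p → ¬c), so O(¬c) either way.
Applying K to premise 9 (O(¬c → ¬r)) and O(¬c) yields O(¬r).
Premise 2 is O(¬r → ¬k); since O(¬r), deontic closure gives O(¬k).
Premise 5, O(d → k), contraposes to O(¬k → ¬d); with O(¬k) we get O(¬d).
The contrapositive of premise 11 (O(¬v → d)) is O(¬d → v), and O(¬d) is already established, so O(v).
Premise 4, O(¬u → ¬v), contraposes to O(v → u); with O(v) we get O(u).
Premises 1, 3, 8, 10, 12 do not contribute to this derivation.
Hence u is obligatory.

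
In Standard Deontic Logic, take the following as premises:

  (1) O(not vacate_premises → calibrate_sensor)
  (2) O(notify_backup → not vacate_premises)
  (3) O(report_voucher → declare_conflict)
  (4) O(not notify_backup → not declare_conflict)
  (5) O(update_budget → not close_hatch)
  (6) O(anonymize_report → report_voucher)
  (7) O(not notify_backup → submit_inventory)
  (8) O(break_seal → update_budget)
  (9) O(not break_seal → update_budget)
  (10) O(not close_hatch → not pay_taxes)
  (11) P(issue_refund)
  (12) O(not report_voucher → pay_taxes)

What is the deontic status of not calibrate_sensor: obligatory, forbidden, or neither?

Premises 9 and 8 cover both cases: O(not break_seal → update_budget) and O(break_seal → update_budget). Since not break_seal ∨ break_seal is a tautology, O(update_budget) follows.
With premise 5, O(update_budget → not close_hatch), the K-axiom yields O(not close_hatch).
Applying K to premise 10 (O(not close_hatch → not pay_taxes)) and O(not close_hatch) yields O(not pay_taxes).
Premise 12, O(not report_voucher → pay_taxes), contraposes to O(not pay_taxes → report_voucher); with O(not pay_taxes) we get O(report_voucher).
Premise 3 is O(report_voucher → declare_conflict); since O(report_voucher), deontic closure gives O(declare_conflict).
Premise 4, O(not notify_backup → not declare_conflict), contraposes to O(declare_conflict → notify_backup); with O(declare_conflict) we get O(notify_backup).
Applying K to premise 2 (O(notify_backup → not vacate_premises)) and O(notify_backup) yields O(not vacate_premises).
Applying K to premise 1 (O(not vacate_premises → calibrate_sensor)) and O(not vacate_premises) yields O(calibrate_sensor).
Premises 6, 7, 11 do not contribute to this derivation.
Thus O(calibrate_sensor), which is F(not calibrate_sensor): not calibrate_sensor is forbidden.

Forbidden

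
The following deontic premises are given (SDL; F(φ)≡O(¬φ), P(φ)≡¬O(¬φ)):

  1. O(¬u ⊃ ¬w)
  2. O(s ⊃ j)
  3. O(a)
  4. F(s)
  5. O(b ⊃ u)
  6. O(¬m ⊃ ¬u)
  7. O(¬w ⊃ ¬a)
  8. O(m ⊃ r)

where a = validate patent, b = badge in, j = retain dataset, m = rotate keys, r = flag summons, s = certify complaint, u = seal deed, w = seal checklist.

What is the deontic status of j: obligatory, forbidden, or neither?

Neither

Premise 2 is O(s ⊃ j), but O(s) is not derivable from the premises, so it does not yield O(j).
No premise or chain of K-axiom applications forces O(j), and none forces O(¬j). So j is neither obligatory nor forbidden under these norms.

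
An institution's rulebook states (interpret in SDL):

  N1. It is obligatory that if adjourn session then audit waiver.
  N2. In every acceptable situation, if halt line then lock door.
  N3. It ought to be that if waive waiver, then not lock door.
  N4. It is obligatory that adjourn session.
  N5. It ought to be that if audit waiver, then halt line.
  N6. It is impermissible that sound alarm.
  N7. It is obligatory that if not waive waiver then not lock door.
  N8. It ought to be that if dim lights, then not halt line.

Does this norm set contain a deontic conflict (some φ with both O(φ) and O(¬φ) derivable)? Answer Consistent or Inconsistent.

By case analysis on waive_waiver: premise 3 gives O(waive_waiver → ¬lock_door) and premise 7 gives O(¬waive_waiver → ¬lock_door), so O(¬lock_door) either way.
Premise 2 is O(halt_line → lock_door); contrapositively O(¬lock_door → ¬halt_line). Since O(¬lock_door) holds, K gives O(¬halt_line).
The contrapositive of premise 5 (O(audit_waiver → halt_line)) is O(¬halt_line → ¬audit_waiver), and O(¬halt_line) is already established, so O(¬audit_waiver).
Premise 1 is O(adjourn_session → audit_waiver); contrapositively O(¬audit_waiver → ¬adjourn_session). Since O(¬audit_waiver) holds, K gives O(¬adjourn_session).
However, premise 4 gives O(adjourn_session).
We now have both O(¬adjourn_session) and O(adjourn_session) — adjourn_session is simultaneously obligatory and forbidden, violating the D-axiom.

Inconsistent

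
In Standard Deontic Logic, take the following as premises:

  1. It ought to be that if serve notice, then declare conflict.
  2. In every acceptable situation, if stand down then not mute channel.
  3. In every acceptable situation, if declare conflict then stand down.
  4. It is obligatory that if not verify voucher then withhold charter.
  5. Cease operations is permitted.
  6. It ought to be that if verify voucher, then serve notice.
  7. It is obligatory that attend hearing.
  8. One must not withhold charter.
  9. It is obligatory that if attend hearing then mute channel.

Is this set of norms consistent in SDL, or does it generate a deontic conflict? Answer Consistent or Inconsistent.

Inconsistent

From premise 7 we have O(attend_hearing).
With premise 9, O(attend_hearing → mute_channel), the K-axiom yields O(mute_channel).
Premise 2, O(stand_down → ¬mute_channel), contraposes to O(mute_channel → ¬stand_down); with O(mute_channel) we get O(¬stand_down).
The contrapositive of premise 3 (O(declare_conflict → stand_down)) is O(¬stand_down → ¬declare_conflict), and O(¬stand_down) is already established, so O(¬declare_conflict).
The contrapositive of premise 1 (O(serve_notice → declare_conflict)) is O(¬declare_conflict → ¬serve_notice), and O(¬declare_conflict) is already established, so O(¬serve_notice).
Premise 6 is O(verify_voucher → serve_notice); contrapositively O(¬serve_notice → ¬verify_voucher). Since O(¬serve_notice) holds, K gives O(¬verify_voucher).
From O(¬verify_voucher) and premise 4, O(¬verify_voucher → withhold_charter), we obtain O(withhold_charter).
However, F(withhold_charter) at premise 8 amounts to O(¬withhold_charter).
We now have both O(withhold_charter) and O(¬withhold_charter) — withhold_charter is simultaneously obligatory and forbidden, violating the D-axiom.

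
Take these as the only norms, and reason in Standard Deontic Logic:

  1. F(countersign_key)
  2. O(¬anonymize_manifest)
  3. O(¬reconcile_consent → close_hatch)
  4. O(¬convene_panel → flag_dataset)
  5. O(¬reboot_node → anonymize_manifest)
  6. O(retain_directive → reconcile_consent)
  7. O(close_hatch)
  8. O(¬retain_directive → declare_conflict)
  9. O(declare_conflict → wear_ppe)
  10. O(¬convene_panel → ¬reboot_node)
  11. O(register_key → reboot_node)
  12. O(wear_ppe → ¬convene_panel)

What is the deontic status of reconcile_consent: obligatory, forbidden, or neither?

Premise 2 gives O(¬anonymize_manifest).
Premise 5 is O(¬reboot_node → anonymize_manifest); contrapositively O(¬anonymize_manifest → reboot_node). Since O(¬anonymize_manifest) holds, K gives O(reboot_node).
Premise 10, O(¬convene_panel → ¬reboot_node), contraposes to O(reboot_node → convene_panel); with O(reboot_node) we get O(convene_panel).
The contrapositive of premise 12 (O(wear_ppe → ¬convene_panel)) is O(convene_panel → ¬wear_ppe), and O(convene_panel) is already established, so O(¬wear_ppe).
The contrapositive of premise 9 (O(declare_conflict → wear_ppe)) is O(¬wear_ppe → ¬declare_conflict), and O(¬wear_ppe) is already established, so O(¬declare_conflict).
Premise 8, O(¬retain_directive → declare_conflict), contraposes to O(¬declare_conflict → retain_directive); with O(¬declare_conflict) we get O(retain_directive).
Premise 6 is O(retain_directive → reconcile_consent); since O(retain_directive), deontic closure gives O(reconcile_consent).
Premises 1, 3, 4, 7, 11 do not contribute to this derivation.
Hence reconcile_consent is obligatory.

Obligatory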